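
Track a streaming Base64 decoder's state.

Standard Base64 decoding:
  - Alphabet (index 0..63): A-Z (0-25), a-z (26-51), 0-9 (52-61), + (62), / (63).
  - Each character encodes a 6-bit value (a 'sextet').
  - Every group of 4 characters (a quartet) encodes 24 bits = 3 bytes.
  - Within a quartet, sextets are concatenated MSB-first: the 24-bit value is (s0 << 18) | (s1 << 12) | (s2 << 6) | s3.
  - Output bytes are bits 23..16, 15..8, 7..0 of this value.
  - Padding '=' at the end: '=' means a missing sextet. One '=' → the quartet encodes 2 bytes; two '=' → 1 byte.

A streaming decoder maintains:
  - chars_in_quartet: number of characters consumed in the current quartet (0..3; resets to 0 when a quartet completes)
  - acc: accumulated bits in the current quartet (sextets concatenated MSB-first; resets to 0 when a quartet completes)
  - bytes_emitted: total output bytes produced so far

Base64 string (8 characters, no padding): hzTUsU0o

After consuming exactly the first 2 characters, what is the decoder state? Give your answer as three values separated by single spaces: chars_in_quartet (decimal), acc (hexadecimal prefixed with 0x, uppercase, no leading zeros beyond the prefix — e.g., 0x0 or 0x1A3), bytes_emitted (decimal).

After char 0 ('h'=33): chars_in_quartet=1 acc=0x21 bytes_emitted=0
After char 1 ('z'=51): chars_in_quartet=2 acc=0x873 bytes_emitted=0

Answer: 2 0x873 0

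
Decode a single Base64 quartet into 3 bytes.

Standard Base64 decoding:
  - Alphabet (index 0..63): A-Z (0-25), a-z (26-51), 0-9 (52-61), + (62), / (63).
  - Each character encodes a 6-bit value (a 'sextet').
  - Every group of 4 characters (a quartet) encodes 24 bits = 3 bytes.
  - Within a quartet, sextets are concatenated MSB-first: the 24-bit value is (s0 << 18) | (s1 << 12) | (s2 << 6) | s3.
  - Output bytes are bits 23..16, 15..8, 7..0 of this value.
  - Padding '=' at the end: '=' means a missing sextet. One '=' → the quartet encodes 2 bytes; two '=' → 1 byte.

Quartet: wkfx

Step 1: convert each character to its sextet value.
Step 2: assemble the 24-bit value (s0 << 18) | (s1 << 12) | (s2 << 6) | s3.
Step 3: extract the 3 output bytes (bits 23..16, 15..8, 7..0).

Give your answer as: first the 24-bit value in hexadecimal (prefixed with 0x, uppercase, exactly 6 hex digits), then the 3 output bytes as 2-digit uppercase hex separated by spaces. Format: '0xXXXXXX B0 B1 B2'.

Answer: 0xC247F1 C2 47 F1

Derivation:
Sextets: w=48, k=36, f=31, x=49
24-bit: (48<<18) | (36<<12) | (31<<6) | 49
      = 0xC00000 | 0x024000 | 0x0007C0 | 0x000031
      = 0xC247F1
Bytes: (v>>16)&0xFF=C2, (v>>8)&0xFF=47, v&0xFF=F1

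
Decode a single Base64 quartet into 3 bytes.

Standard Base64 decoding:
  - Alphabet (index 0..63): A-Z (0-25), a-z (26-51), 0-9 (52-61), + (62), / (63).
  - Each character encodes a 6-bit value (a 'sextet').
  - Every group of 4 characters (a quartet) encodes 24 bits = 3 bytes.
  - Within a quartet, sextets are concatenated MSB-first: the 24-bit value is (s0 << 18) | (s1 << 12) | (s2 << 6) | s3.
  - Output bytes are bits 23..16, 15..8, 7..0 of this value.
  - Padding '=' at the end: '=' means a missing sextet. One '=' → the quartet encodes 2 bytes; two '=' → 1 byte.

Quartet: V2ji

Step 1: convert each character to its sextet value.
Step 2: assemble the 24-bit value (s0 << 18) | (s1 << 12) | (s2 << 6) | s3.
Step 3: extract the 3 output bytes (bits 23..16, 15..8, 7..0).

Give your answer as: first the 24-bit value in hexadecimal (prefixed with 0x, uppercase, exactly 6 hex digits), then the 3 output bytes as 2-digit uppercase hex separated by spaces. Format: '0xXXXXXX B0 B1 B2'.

Answer: 0x5768E2 57 68 E2

Derivation:
Sextets: V=21, 2=54, j=35, i=34
24-bit: (21<<18) | (54<<12) | (35<<6) | 34
      = 0x540000 | 0x036000 | 0x0008C0 | 0x000022
      = 0x5768E2
Bytes: (v>>16)&0xFF=57, (v>>8)&0xFF=68, v&0xFF=E2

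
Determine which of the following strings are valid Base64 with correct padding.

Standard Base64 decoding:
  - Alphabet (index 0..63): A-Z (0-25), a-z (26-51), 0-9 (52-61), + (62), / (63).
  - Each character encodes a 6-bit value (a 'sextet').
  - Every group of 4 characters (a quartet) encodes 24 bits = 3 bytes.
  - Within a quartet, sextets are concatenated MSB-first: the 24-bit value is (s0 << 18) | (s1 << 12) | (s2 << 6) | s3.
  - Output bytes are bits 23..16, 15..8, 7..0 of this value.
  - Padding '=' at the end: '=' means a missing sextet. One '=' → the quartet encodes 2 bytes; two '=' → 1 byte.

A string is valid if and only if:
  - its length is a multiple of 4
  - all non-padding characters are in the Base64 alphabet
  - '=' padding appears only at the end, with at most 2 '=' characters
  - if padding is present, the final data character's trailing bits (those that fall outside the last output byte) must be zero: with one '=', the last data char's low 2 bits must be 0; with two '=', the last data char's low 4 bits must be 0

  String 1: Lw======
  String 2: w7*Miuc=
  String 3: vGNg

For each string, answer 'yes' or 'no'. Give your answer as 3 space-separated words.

Answer: no no yes

Derivation:
String 1: 'Lw======' → invalid (6 pad chars (max 2))
String 2: 'w7*Miuc=' → invalid (bad char(s): ['*'])
String 3: 'vGNg' → valid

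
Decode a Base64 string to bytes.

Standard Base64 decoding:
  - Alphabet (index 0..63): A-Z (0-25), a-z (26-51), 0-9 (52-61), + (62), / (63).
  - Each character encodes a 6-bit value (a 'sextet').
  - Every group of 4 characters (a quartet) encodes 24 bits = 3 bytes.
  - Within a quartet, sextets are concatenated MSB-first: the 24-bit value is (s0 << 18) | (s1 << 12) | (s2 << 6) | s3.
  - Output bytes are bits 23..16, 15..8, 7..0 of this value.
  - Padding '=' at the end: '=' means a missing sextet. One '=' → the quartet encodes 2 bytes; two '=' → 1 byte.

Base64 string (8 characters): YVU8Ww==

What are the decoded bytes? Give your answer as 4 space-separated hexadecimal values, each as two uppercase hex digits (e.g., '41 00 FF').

After char 0 ('Y'=24): chars_in_quartet=1 acc=0x18 bytes_emitted=0
After char 1 ('V'=21): chars_in_quartet=2 acc=0x615 bytes_emitted=0
After char 2 ('U'=20): chars_in_quartet=3 acc=0x18554 bytes_emitted=0
After char 3 ('8'=60): chars_in_quartet=4 acc=0x61553C -> emit 61 55 3C, reset; bytes_emitted=3
After char 4 ('W'=22): chars_in_quartet=1 acc=0x16 bytes_emitted=3
After char 5 ('w'=48): chars_in_quartet=2 acc=0x5B0 bytes_emitted=3
Padding '==': partial quartet acc=0x5B0 -> emit 5B; bytes_emitted=4

Answer: 61 55 3C 5B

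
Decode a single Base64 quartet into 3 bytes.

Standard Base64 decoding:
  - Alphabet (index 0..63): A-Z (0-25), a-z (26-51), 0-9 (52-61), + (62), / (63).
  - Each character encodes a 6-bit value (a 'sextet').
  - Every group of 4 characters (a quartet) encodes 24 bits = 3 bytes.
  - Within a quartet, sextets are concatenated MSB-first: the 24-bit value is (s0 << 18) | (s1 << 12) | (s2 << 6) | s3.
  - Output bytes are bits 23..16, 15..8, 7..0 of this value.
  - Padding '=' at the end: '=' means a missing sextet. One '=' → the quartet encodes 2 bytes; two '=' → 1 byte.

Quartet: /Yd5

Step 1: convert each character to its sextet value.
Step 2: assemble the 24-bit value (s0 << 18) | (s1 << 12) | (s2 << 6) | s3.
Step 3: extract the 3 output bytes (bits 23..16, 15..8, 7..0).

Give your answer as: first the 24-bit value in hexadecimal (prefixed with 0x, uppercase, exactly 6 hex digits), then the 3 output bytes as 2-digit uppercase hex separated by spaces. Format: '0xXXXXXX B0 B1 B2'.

Sextets: /=63, Y=24, d=29, 5=57
24-bit: (63<<18) | (24<<12) | (29<<6) | 57
      = 0xFC0000 | 0x018000 | 0x000740 | 0x000039
      = 0xFD8779
Bytes: (v>>16)&0xFF=FD, (v>>8)&0xFF=87, v&0xFF=79

Answer: 0xFD8779 FD 87 79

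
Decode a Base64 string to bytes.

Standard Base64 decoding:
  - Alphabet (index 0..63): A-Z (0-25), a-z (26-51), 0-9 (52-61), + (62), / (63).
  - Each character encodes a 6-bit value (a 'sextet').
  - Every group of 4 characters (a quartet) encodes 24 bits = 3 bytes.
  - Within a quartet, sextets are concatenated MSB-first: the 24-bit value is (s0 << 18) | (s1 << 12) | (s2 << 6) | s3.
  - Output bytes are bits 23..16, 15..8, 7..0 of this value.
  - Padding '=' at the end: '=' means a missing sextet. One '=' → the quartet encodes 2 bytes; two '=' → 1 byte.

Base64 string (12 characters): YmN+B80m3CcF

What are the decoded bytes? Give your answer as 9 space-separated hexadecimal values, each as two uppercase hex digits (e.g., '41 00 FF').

Answer: 62 63 7E 07 CD 26 DC 27 05

Derivation:
After char 0 ('Y'=24): chars_in_quartet=1 acc=0x18 bytes_emitted=0
After char 1 ('m'=38): chars_in_quartet=2 acc=0x626 bytes_emitted=0
After char 2 ('N'=13): chars_in_quartet=3 acc=0x1898D bytes_emitted=0
After char 3 ('+'=62): chars_in_quartet=4 acc=0x62637E -> emit 62 63 7E, reset; bytes_emitted=3
After char 4 ('B'=1): chars_in_quartet=1 acc=0x1 bytes_emitted=3
After char 5 ('8'=60): chars_in_quartet=2 acc=0x7C bytes_emitted=3
After char 6 ('0'=52): chars_in_quartet=3 acc=0x1F34 bytes_emitted=3
After char 7 ('m'=38): chars_in_quartet=4 acc=0x7CD26 -> emit 07 CD 26, reset; bytes_emitted=6
After char 8 ('3'=55): chars_in_quartet=1 acc=0x37 bytes_emitted=6
After char 9 ('C'=2): chars_in_quartet=2 acc=0xDC2 bytes_emitted=6
After char 10 ('c'=28): chars_in_quartet=3 acc=0x3709C bytes_emitted=6
After char 11 ('F'=5): chars_in_quartet=4 acc=0xDC2705 -> emit DC 27 05, reset; bytes_emitted=9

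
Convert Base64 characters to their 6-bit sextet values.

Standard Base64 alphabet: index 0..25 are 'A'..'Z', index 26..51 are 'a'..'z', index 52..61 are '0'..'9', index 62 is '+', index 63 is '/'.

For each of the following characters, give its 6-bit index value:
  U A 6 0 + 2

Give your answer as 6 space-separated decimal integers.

'U': A..Z range, ord('U') − ord('A') = 20
'A': A..Z range, ord('A') − ord('A') = 0
'6': 0..9 range, 52 + ord('6') − ord('0') = 58
'0': 0..9 range, 52 + ord('0') − ord('0') = 52
'+': index 62
'2': 0..9 range, 52 + ord('2') − ord('0') = 54

Answer: 20 0 58 52 62 54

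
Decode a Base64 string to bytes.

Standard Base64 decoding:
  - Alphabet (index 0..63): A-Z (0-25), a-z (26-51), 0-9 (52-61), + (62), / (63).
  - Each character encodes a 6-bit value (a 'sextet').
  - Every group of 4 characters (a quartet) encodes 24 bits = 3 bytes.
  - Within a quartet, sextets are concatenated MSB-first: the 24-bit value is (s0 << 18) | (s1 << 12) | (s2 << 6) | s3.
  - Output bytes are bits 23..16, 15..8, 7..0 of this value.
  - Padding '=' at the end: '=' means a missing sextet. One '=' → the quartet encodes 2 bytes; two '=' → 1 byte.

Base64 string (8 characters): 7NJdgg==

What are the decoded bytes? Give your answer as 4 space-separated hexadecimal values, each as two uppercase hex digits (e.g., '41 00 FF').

After char 0 ('7'=59): chars_in_quartet=1 acc=0x3B bytes_emitted=0
After char 1 ('N'=13): chars_in_quartet=2 acc=0xECD bytes_emitted=0
After char 2 ('J'=9): chars_in_quartet=3 acc=0x3B349 bytes_emitted=0
After char 3 ('d'=29): chars_in_quartet=4 acc=0xECD25D -> emit EC D2 5D, reset; bytes_emitted=3
After char 4 ('g'=32): chars_in_quartet=1 acc=0x20 bytes_emitted=3
After char 5 ('g'=32): chars_in_quartet=2 acc=0x820 bytes_emitted=3
Padding '==': partial quartet acc=0x820 -> emit 82; bytes_emitted=4

Answer: EC D2 5D 82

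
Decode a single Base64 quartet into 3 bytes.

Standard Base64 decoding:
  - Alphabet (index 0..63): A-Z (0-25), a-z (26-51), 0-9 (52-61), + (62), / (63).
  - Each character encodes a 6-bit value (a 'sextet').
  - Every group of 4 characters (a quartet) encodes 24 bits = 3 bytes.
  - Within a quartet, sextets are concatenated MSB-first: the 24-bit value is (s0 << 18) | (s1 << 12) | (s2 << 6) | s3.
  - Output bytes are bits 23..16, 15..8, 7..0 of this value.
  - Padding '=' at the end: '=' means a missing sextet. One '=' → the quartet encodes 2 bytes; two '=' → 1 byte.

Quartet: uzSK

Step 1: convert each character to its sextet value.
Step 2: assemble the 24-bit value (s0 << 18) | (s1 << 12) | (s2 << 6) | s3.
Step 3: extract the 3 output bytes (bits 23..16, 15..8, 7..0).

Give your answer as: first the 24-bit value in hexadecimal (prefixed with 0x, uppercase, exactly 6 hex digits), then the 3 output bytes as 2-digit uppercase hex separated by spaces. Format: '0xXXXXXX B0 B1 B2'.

Answer: 0xBB348A BB 34 8A

Derivation:
Sextets: u=46, z=51, S=18, K=10
24-bit: (46<<18) | (51<<12) | (18<<6) | 10
      = 0xB80000 | 0x033000 | 0x000480 | 0x00000A
      = 0xBB348A
Bytes: (v>>16)&0xFF=BB, (v>>8)&0xFF=34, v&0xFF=8A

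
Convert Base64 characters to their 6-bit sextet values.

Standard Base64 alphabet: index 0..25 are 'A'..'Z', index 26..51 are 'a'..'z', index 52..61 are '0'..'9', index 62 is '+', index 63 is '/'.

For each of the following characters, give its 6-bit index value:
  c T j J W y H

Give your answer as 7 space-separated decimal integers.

'c': a..z range, 26 + ord('c') − ord('a') = 28
'T': A..Z range, ord('T') − ord('A') = 19
'j': a..z range, 26 + ord('j') − ord('a') = 35
'J': A..Z range, ord('J') − ord('A') = 9
'W': A..Z range, ord('W') − ord('A') = 22
'y': a..z range, 26 + ord('y') − ord('a') = 50
'H': A..Z range, ord('H') − ord('A') = 7

Answer: 28 19 35 9 22 50 7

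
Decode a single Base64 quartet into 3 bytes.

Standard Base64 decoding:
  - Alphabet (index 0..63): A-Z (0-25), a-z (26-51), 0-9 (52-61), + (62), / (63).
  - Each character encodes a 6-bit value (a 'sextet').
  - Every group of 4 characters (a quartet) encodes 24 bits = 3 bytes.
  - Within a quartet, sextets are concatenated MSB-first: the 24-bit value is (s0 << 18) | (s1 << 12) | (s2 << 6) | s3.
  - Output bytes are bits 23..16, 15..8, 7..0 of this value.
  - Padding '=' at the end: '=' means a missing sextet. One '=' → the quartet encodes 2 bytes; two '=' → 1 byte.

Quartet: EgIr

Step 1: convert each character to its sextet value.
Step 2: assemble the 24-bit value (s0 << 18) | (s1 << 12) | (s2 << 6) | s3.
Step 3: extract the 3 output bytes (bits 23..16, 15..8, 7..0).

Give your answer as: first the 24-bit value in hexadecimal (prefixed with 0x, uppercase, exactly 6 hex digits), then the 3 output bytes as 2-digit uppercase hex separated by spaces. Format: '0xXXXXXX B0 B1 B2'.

Answer: 0x12022B 12 02 2B

Derivation:
Sextets: E=4, g=32, I=8, r=43
24-bit: (4<<18) | (32<<12) | (8<<6) | 43
      = 0x100000 | 0x020000 | 0x000200 | 0x00002B
      = 0x12022B
Bytes: (v>>16)&0xFF=12, (v>>8)&0xFF=02, v&0xFF=2B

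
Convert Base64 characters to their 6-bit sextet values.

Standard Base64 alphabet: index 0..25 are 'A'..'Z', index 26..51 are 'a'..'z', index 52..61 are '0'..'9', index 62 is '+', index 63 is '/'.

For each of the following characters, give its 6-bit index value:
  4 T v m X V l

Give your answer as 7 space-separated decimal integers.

'4': 0..9 range, 52 + ord('4') − ord('0') = 56
'T': A..Z range, ord('T') − ord('A') = 19
'v': a..z range, 26 + ord('v') − ord('a') = 47
'm': a..z range, 26 + ord('m') − ord('a') = 38
'X': A..Z range, ord('X') − ord('A') = 23
'V': A..Z range, ord('V') − ord('A') = 21
'l': a..z range, 26 + ord('l') − ord('a') = 37

Answer: 56 19 47 38 23 21 37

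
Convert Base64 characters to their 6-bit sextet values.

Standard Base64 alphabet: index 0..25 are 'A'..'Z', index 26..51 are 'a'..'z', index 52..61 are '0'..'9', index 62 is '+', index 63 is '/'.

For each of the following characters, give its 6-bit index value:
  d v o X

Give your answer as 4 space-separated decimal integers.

Answer: 29 47 40 23

Derivation:
'd': a..z range, 26 + ord('d') − ord('a') = 29
'v': a..z range, 26 + ord('v') − ord('a') = 47
'o': a..z range, 26 + ord('o') − ord('a') = 40
'X': A..Z range, ord('X') − ord('A') = 23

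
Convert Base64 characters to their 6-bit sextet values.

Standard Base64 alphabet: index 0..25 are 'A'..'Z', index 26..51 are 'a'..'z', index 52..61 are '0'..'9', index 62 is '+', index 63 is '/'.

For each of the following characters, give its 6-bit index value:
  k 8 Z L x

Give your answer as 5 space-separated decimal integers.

'k': a..z range, 26 + ord('k') − ord('a') = 36
'8': 0..9 range, 52 + ord('8') − ord('0') = 60
'Z': A..Z range, ord('Z') − ord('A') = 25
'L': A..Z range, ord('L') − ord('A') = 11
'x': a..z range, 26 + ord('x') − ord('a') = 49

Answer: 36 60 25 11 49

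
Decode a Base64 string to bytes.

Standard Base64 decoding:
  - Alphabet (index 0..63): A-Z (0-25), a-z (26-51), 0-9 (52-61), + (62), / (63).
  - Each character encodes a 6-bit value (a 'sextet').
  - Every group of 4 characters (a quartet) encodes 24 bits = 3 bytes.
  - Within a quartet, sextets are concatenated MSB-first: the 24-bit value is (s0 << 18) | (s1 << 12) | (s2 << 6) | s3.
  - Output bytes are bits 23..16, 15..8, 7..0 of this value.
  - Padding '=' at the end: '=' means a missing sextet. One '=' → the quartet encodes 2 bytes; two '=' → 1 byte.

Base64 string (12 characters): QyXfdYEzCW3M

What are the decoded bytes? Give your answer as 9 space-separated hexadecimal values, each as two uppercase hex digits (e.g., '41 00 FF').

Answer: 43 25 DF 75 81 33 09 6D CC

Derivation:
After char 0 ('Q'=16): chars_in_quartet=1 acc=0x10 bytes_emitted=0
After char 1 ('y'=50): chars_in_quartet=2 acc=0x432 bytes_emitted=0
After char 2 ('X'=23): chars_in_quartet=3 acc=0x10C97 bytes_emitted=0
After char 3 ('f'=31): chars_in_quartet=4 acc=0x4325DF -> emit 43 25 DF, reset; bytes_emitted=3
After char 4 ('d'=29): chars_in_quartet=1 acc=0x1D bytes_emitted=3
After char 5 ('Y'=24): chars_in_quartet=2 acc=0x758 bytes_emitted=3
After char 6 ('E'=4): chars_in_quartet=3 acc=0x1D604 bytes_emitted=3
After char 7 ('z'=51): chars_in_quartet=4 acc=0x758133 -> emit 75 81 33, reset; bytes_emitted=6
After char 8 ('C'=2): chars_in_quartet=1 acc=0x2 bytes_emitted=6
After char 9 ('W'=22): chars_in_quartet=2 acc=0x96 bytes_emitted=6
After char 10 ('3'=55): chars_in_quartet=3 acc=0x25B7 bytes_emitted=6
After char 11 ('M'=12): chars_in_quartet=4 acc=0x96DCC -> emit 09 6D CC, reset; bytes_emitted=9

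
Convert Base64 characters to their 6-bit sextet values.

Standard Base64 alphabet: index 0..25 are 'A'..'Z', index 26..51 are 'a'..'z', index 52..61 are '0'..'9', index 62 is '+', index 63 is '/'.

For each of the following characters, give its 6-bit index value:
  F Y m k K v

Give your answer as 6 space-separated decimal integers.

Answer: 5 24 38 36 10 47

Derivation:
'F': A..Z range, ord('F') − ord('A') = 5
'Y': A..Z range, ord('Y') − ord('A') = 24
'm': a..z range, 26 + ord('m') − ord('a') = 38
'k': a..z range, 26 + ord('k') − ord('a') = 36
'K': A..Z range, ord('K') − ord('A') = 10
'v': a..z range, 26 + ord('v') − ord('a') = 47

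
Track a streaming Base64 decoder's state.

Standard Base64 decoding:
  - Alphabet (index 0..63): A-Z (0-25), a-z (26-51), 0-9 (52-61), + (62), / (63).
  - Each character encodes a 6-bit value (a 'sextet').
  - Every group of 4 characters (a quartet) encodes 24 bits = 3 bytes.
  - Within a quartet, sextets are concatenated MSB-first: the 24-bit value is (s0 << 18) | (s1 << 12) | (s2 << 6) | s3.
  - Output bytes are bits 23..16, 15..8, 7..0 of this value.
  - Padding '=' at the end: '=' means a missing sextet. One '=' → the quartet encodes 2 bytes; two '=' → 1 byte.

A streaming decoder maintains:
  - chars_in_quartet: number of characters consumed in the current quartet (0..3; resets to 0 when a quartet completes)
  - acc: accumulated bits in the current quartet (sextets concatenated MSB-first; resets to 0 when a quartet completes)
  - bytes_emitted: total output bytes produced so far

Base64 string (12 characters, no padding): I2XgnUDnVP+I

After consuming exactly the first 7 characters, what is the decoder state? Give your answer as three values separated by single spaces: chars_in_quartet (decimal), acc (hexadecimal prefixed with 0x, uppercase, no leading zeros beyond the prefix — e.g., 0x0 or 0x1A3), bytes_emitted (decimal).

After char 0 ('I'=8): chars_in_quartet=1 acc=0x8 bytes_emitted=0
After char 1 ('2'=54): chars_in_quartet=2 acc=0x236 bytes_emitted=0
After char 2 ('X'=23): chars_in_quartet=3 acc=0x8D97 bytes_emitted=0
After char 3 ('g'=32): chars_in_quartet=4 acc=0x2365E0 -> emit 23 65 E0, reset; bytes_emitted=3
After char 4 ('n'=39): chars_in_quartet=1 acc=0x27 bytes_emitted=3
After char 5 ('U'=20): chars_in_quartet=2 acc=0x9D4 bytes_emitted=3
After char 6 ('D'=3): chars_in_quartet=3 acc=0x27503 bytes_emitted=3

Answer: 3 0x27503 3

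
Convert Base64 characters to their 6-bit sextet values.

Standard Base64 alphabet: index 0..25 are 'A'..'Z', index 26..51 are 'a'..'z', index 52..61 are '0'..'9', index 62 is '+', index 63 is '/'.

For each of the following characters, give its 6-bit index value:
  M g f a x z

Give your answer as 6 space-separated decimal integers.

Answer: 12 32 31 26 49 51

Derivation:
'M': A..Z range, ord('M') − ord('A') = 12
'g': a..z range, 26 + ord('g') − ord('a') = 32
'f': a..z range, 26 + ord('f') − ord('a') = 31
'a': a..z range, 26 + ord('a') − ord('a') = 26
'x': a..z range, 26 + ord('x') − ord('a') = 49
'z': a..z range, 26 + ord('z') − ord('a') = 51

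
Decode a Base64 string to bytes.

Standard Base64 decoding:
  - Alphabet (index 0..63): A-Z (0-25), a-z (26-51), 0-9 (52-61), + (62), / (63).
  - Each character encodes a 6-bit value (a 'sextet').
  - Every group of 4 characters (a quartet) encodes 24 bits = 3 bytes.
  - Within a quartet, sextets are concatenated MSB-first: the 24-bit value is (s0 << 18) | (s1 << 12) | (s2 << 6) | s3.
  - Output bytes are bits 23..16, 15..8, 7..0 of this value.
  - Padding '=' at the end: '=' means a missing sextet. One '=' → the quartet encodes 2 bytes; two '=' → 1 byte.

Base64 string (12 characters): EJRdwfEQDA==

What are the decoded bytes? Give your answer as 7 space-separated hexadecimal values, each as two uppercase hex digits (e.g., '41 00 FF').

After char 0 ('E'=4): chars_in_quartet=1 acc=0x4 bytes_emitted=0
After char 1 ('J'=9): chars_in_quartet=2 acc=0x109 bytes_emitted=0
After char 2 ('R'=17): chars_in_quartet=3 acc=0x4251 bytes_emitted=0
After char 3 ('d'=29): chars_in_quartet=4 acc=0x10945D -> emit 10 94 5D, reset; bytes_emitted=3
After char 4 ('w'=48): chars_in_quartet=1 acc=0x30 bytes_emitted=3
After char 5 ('f'=31): chars_in_quartet=2 acc=0xC1F bytes_emitted=3
After char 6 ('E'=4): chars_in_quartet=3 acc=0x307C4 bytes_emitted=3
After char 7 ('Q'=16): chars_in_quartet=4 acc=0xC1F110 -> emit C1 F1 10, reset; bytes_emitted=6
After char 8 ('D'=3): chars_in_quartet=1 acc=0x3 bytes_emitted=6
After char 9 ('A'=0): chars_in_quartet=2 acc=0xC0 bytes_emitted=6
Padding '==': partial quartet acc=0xC0 -> emit 0C; bytes_emitted=7

Answer: 10 94 5D C1 F1 10 0C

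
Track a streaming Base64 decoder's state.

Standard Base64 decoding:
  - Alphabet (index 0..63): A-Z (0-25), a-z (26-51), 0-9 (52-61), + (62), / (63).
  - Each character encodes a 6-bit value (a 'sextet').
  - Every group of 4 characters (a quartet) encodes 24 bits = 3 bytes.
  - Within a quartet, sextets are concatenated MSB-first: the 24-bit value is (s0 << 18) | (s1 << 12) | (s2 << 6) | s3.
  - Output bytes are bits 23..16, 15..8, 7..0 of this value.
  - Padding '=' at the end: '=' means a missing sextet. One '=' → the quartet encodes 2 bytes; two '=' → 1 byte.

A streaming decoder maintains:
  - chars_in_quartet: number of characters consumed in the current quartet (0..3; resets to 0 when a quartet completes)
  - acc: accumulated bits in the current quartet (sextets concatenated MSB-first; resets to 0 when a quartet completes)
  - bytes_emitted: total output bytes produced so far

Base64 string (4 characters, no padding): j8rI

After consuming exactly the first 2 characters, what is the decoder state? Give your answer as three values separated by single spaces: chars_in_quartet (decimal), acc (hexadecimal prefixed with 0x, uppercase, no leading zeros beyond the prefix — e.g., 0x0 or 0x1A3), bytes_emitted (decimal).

After char 0 ('j'=35): chars_in_quartet=1 acc=0x23 bytes_emitted=0
After char 1 ('8'=60): chars_in_quartet=2 acc=0x8FC bytes_emitted=0

Answer: 2 0x8FC 0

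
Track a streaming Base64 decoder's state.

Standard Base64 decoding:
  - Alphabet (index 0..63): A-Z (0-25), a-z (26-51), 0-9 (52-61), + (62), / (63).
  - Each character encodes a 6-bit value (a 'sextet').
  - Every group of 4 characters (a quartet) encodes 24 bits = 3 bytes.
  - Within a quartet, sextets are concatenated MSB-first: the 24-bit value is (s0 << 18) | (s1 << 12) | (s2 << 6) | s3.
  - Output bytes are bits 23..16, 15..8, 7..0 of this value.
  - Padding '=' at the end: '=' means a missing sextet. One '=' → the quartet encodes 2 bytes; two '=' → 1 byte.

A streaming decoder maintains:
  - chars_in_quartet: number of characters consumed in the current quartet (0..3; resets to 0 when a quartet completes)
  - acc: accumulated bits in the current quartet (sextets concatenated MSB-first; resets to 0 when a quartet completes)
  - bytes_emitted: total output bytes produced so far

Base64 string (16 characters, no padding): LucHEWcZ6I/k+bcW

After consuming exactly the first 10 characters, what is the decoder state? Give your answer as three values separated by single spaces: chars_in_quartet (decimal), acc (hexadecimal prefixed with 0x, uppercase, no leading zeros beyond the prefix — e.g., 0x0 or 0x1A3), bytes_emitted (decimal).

Answer: 2 0xE88 6

Derivation:
After char 0 ('L'=11): chars_in_quartet=1 acc=0xB bytes_emitted=0
After char 1 ('u'=46): chars_in_quartet=2 acc=0x2EE bytes_emitted=0
After char 2 ('c'=28): chars_in_quartet=3 acc=0xBB9C bytes_emitted=0
After char 3 ('H'=7): chars_in_quartet=4 acc=0x2EE707 -> emit 2E E7 07, reset; bytes_emitted=3
After char 4 ('E'=4): chars_in_quartet=1 acc=0x4 bytes_emitted=3
After char 5 ('W'=22): chars_in_quartet=2 acc=0x116 bytes_emitted=3
After char 6 ('c'=28): chars_in_quartet=3 acc=0x459C bytes_emitted=3
After char 7 ('Z'=25): chars_in_quartet=4 acc=0x116719 -> emit 11 67 19, reset; bytes_emitted=6
After char 8 ('6'=58): chars_in_quartet=1 acc=0x3A bytes_emitted=6
After char 9 ('I'=8): chars_in_quartet=2 acc=0xE88 bytes_emitted=6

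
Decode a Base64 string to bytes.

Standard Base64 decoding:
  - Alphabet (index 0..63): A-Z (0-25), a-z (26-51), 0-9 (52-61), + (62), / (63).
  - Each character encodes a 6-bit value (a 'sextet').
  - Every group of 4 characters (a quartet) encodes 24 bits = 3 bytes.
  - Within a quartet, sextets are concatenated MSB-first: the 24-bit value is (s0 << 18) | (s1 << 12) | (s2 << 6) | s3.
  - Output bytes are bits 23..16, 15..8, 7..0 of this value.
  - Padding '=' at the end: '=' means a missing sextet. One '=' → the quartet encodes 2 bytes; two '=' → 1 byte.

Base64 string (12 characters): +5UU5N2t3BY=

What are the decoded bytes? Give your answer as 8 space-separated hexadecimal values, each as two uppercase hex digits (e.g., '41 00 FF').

Answer: FB 95 14 E4 DD AD DC 16

Derivation:
After char 0 ('+'=62): chars_in_quartet=1 acc=0x3E bytes_emitted=0
After char 1 ('5'=57): chars_in_quartet=2 acc=0xFB9 bytes_emitted=0
After char 2 ('U'=20): chars_in_quartet=3 acc=0x3EE54 bytes_emitted=0
After char 3 ('U'=20): chars_in_quartet=4 acc=0xFB9514 -> emit FB 95 14, reset; bytes_emitted=3
After char 4 ('5'=57): chars_in_quartet=1 acc=0x39 bytes_emitted=3
After char 5 ('N'=13): chars_in_quartet=2 acc=0xE4D bytes_emitted=3
After char 6 ('2'=54): chars_in_quartet=3 acc=0x39376 bytes_emitted=3
After char 7 ('t'=45): chars_in_quartet=4 acc=0xE4DDAD -> emit E4 DD AD, reset; bytes_emitted=6
After char 8 ('3'=55): chars_in_quartet=1 acc=0x37 bytes_emitted=6
After char 9 ('B'=1): chars_in_quartet=2 acc=0xDC1 bytes_emitted=6
After char 10 ('Y'=24): chars_in_quartet=3 acc=0x37058 bytes_emitted=6
Padding '=': partial quartet acc=0x37058 -> emit DC 16; bytes_emitted=8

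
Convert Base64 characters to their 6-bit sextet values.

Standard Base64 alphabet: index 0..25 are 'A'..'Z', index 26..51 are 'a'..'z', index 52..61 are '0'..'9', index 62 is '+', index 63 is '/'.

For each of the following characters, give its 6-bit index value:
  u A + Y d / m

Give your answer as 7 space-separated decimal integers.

'u': a..z range, 26 + ord('u') − ord('a') = 46
'A': A..Z range, ord('A') − ord('A') = 0
'+': index 62
'Y': A..Z range, ord('Y') − ord('A') = 24
'd': a..z range, 26 + ord('d') − ord('a') = 29
'/': index 63
'm': a..z range, 26 + ord('m') − ord('a') = 38

Answer: 46 0 62 24 29 63 38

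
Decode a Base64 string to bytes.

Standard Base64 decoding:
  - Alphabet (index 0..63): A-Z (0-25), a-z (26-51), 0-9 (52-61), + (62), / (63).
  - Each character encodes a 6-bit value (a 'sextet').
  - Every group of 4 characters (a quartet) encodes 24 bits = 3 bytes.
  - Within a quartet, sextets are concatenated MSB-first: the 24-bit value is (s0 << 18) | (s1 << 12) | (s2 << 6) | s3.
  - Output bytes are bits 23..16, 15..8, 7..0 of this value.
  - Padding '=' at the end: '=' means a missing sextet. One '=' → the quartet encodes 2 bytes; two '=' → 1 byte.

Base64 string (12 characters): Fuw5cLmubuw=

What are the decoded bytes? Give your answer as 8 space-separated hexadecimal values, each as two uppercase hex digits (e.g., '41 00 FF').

Answer: 16 EC 39 70 B9 AE 6E EC

Derivation:
After char 0 ('F'=5): chars_in_quartet=1 acc=0x5 bytes_emitted=0
After char 1 ('u'=46): chars_in_quartet=2 acc=0x16E bytes_emitted=0
After char 2 ('w'=48): chars_in_quartet=3 acc=0x5BB0 bytes_emitted=0
After char 3 ('5'=57): chars_in_quartet=4 acc=0x16EC39 -> emit 16 EC 39, reset; bytes_emitted=3
After char 4 ('c'=28): chars_in_quartet=1 acc=0x1C bytes_emitted=3
After char 5 ('L'=11): chars_in_quartet=2 acc=0x70B bytes_emitted=3
After char 6 ('m'=38): chars_in_quartet=3 acc=0x1C2E6 bytes_emitted=3
After char 7 ('u'=46): chars_in_quartet=4 acc=0x70B9AE -> emit 70 B9 AE, reset; bytes_emitted=6
After char 8 ('b'=27): chars_in_quartet=1 acc=0x1B bytes_emitted=6
After char 9 ('u'=46): chars_in_quartet=2 acc=0x6EE bytes_emitted=6
After char 10 ('w'=48): chars_in_quartet=3 acc=0x1BBB0 bytes_emitted=6
Padding '=': partial quartet acc=0x1BBB0 -> emit 6E EC; bytes_emitted=8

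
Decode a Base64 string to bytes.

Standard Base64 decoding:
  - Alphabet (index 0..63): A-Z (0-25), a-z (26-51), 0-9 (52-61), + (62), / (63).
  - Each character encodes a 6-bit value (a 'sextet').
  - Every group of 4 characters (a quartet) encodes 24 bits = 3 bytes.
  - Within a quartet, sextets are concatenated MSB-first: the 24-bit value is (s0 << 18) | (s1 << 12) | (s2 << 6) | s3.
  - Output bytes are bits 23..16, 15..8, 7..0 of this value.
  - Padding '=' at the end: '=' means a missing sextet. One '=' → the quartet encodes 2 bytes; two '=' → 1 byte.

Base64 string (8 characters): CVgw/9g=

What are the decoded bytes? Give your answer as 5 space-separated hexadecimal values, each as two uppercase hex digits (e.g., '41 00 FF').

After char 0 ('C'=2): chars_in_quartet=1 acc=0x2 bytes_emitted=0
After char 1 ('V'=21): chars_in_quartet=2 acc=0x95 bytes_emitted=0
After char 2 ('g'=32): chars_in_quartet=3 acc=0x2560 bytes_emitted=0
After char 3 ('w'=48): chars_in_quartet=4 acc=0x95830 -> emit 09 58 30, reset; bytes_emitted=3
After char 4 ('/'=63): chars_in_quartet=1 acc=0x3F bytes_emitted=3
After char 5 ('9'=61): chars_in_quartet=2 acc=0xFFD bytes_emitted=3
After char 6 ('g'=32): chars_in_quartet=3 acc=0x3FF60 bytes_emitted=3
Padding '=': partial quartet acc=0x3FF60 -> emit FF D8; bytes_emitted=5

Answer: 09 58 30 FF D8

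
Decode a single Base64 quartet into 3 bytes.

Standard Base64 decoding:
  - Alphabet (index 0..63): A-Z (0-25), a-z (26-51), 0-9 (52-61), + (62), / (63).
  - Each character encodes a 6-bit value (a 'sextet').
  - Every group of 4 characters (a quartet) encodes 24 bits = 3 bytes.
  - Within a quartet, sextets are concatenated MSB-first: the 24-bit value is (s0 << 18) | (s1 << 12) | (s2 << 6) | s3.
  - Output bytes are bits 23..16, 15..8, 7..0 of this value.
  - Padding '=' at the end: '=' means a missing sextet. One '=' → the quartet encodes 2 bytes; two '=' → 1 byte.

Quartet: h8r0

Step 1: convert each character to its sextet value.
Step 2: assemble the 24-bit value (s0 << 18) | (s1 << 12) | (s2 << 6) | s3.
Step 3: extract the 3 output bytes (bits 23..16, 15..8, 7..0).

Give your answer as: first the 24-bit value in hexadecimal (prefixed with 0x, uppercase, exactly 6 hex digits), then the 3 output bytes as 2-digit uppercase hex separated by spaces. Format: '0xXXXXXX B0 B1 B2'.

Sextets: h=33, 8=60, r=43, 0=52
24-bit: (33<<18) | (60<<12) | (43<<6) | 52
      = 0x840000 | 0x03C000 | 0x000AC0 | 0x000034
      = 0x87CAF4
Bytes: (v>>16)&0xFF=87, (v>>8)&0xFF=CA, v&0xFF=F4

Answer: 0x87CAF4 87 CA F4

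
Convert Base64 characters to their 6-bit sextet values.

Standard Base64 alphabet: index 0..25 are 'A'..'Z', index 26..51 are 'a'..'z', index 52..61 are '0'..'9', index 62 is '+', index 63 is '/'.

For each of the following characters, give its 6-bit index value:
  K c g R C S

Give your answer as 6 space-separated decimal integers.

Answer: 10 28 32 17 2 18

Derivation:
'K': A..Z range, ord('K') − ord('A') = 10
'c': a..z range, 26 + ord('c') − ord('a') = 28
'g': a..z range, 26 + ord('g') − ord('a') = 32
'R': A..Z range, ord('R') − ord('A') = 17
'C': A..Z range, ord('C') − ord('A') = 2
'S': A..Z range, ord('S') − ord('A') = 18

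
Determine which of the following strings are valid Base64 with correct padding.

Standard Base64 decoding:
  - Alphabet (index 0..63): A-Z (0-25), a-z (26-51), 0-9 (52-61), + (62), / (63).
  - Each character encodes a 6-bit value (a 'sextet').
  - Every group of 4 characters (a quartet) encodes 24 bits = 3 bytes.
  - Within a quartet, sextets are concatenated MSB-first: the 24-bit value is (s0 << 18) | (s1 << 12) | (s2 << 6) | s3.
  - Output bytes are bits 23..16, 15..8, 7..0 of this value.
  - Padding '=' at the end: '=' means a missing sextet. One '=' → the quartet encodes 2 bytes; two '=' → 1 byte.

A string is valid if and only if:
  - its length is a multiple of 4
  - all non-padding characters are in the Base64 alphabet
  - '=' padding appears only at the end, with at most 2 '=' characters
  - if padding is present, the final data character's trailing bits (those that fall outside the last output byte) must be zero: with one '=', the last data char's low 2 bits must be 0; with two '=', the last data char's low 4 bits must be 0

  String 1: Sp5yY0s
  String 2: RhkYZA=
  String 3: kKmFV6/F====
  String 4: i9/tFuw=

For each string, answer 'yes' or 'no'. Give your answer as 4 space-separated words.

String 1: 'Sp5yY0s' → invalid (len=7 not mult of 4)
String 2: 'RhkYZA=' → invalid (len=7 not mult of 4)
String 3: 'kKmFV6/F====' → invalid (4 pad chars (max 2))
String 4: 'i9/tFuw=' → valid

Answer: no no no yes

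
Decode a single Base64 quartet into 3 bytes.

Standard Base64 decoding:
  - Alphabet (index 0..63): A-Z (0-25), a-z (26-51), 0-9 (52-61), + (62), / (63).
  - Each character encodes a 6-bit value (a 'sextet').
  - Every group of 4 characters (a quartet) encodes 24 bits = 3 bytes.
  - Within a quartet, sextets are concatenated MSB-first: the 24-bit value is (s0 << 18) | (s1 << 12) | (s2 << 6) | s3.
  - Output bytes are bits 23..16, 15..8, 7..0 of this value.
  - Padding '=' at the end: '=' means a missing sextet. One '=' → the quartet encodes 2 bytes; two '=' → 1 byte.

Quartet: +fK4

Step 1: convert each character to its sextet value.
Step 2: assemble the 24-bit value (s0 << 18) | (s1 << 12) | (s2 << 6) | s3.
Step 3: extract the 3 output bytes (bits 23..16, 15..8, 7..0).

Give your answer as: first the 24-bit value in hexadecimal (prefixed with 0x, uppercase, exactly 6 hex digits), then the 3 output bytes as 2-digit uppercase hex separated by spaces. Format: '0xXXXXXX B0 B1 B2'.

Answer: 0xF9F2B8 F9 F2 B8

Derivation:
Sextets: +=62, f=31, K=10, 4=56
24-bit: (62<<18) | (31<<12) | (10<<6) | 56
      = 0xF80000 | 0x01F000 | 0x000280 | 0x000038
      = 0xF9F2B8
Bytes: (v>>16)&0xFF=F9, (v>>8)&0xFF=F2, v&0xFF=B8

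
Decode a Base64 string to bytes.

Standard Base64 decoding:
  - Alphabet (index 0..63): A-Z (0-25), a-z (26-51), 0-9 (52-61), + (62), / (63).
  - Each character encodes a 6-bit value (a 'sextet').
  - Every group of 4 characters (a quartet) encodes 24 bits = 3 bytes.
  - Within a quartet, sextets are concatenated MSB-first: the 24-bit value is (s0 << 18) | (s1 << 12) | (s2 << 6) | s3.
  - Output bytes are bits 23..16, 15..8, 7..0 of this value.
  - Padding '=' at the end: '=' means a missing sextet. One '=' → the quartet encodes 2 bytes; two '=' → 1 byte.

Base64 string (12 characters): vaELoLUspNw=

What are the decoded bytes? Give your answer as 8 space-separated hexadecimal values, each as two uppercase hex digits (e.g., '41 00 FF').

Answer: BD A1 0B A0 B5 2C A4 DC

Derivation:
After char 0 ('v'=47): chars_in_quartet=1 acc=0x2F bytes_emitted=0
After char 1 ('a'=26): chars_in_quartet=2 acc=0xBDA bytes_emitted=0
After char 2 ('E'=4): chars_in_quartet=3 acc=0x2F684 bytes_emitted=0
After char 3 ('L'=11): chars_in_quartet=4 acc=0xBDA10B -> emit BD A1 0B, reset; bytes_emitted=3
After char 4 ('o'=40): chars_in_quartet=1 acc=0x28 bytes_emitted=3
After char 5 ('L'=11): chars_in_quartet=2 acc=0xA0B bytes_emitted=3
After char 6 ('U'=20): chars_in_quartet=3 acc=0x282D4 bytes_emitted=3
After char 7 ('s'=44): chars_in_quartet=4 acc=0xA0B52C -> emit A0 B5 2C, reset; bytes_emitted=6
After char 8 ('p'=41): chars_in_quartet=1 acc=0x29 bytes_emitted=6
After char 9 ('N'=13): chars_in_quartet=2 acc=0xA4D bytes_emitted=6
After char 10 ('w'=48): chars_in_quartet=3 acc=0x29370 bytes_emitted=6
Padding '=': partial quartet acc=0x29370 -> emit A4 DC; bytes_emitted=8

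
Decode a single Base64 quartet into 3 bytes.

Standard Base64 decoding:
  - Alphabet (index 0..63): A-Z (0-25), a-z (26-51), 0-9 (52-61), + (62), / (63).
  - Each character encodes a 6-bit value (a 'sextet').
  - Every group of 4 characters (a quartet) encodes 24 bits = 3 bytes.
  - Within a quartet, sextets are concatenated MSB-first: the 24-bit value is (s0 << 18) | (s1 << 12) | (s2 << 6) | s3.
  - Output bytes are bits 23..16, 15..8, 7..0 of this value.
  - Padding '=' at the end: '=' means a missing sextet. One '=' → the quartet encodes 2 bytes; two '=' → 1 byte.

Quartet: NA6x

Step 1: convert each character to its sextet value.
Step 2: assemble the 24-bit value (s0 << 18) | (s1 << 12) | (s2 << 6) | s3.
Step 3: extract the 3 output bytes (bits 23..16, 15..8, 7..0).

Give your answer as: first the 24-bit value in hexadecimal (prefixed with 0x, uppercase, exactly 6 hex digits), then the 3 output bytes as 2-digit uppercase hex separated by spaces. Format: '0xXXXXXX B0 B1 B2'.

Answer: 0x340EB1 34 0E B1

Derivation:
Sextets: N=13, A=0, 6=58, x=49
24-bit: (13<<18) | (0<<12) | (58<<6) | 49
      = 0x340000 | 0x000000 | 0x000E80 | 0x000031
      = 0x340EB1
Bytes: (v>>16)&0xFF=34, (v>>8)&0xFF=0E, v&0xFF=B1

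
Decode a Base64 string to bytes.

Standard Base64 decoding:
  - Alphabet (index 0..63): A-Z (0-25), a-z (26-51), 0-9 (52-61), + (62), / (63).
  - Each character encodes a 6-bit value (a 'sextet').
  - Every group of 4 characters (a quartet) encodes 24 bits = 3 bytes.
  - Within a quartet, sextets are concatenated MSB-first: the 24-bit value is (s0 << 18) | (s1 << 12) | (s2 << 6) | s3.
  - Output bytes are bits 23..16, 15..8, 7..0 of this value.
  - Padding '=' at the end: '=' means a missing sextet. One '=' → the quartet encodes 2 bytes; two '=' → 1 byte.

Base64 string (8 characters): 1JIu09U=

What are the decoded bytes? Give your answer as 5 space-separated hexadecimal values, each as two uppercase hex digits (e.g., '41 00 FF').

After char 0 ('1'=53): chars_in_quartet=1 acc=0x35 bytes_emitted=0
After char 1 ('J'=9): chars_in_quartet=2 acc=0xD49 bytes_emitted=0
After char 2 ('I'=8): chars_in_quartet=3 acc=0x35248 bytes_emitted=0
After char 3 ('u'=46): chars_in_quartet=4 acc=0xD4922E -> emit D4 92 2E, reset; bytes_emitted=3
After char 4 ('0'=52): chars_in_quartet=1 acc=0x34 bytes_emitted=3
After char 5 ('9'=61): chars_in_quartet=2 acc=0xD3D bytes_emitted=3
After char 6 ('U'=20): chars_in_quartet=3 acc=0x34F54 bytes_emitted=3
Padding '=': partial quartet acc=0x34F54 -> emit D3 D5; bytes_emitted=5

Answer: D4 92 2E D3 D5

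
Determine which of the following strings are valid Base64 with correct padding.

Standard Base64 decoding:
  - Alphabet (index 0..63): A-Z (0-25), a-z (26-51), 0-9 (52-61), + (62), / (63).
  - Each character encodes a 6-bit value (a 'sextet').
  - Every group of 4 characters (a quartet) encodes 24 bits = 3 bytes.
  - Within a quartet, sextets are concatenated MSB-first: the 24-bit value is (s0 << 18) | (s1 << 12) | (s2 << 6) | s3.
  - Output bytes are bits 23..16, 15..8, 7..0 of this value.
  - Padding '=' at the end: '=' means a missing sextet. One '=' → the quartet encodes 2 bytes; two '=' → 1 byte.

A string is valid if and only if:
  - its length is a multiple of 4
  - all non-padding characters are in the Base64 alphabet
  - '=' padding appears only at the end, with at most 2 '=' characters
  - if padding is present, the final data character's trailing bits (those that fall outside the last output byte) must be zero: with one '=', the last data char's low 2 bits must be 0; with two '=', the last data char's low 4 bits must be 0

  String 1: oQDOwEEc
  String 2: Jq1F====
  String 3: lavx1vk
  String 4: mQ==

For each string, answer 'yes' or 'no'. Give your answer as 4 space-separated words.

Answer: yes no no yes

Derivation:
String 1: 'oQDOwEEc' → valid
String 2: 'Jq1F====' → invalid (4 pad chars (max 2))
String 3: 'lavx1vk' → invalid (len=7 not mult of 4)
String 4: 'mQ==' → valid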